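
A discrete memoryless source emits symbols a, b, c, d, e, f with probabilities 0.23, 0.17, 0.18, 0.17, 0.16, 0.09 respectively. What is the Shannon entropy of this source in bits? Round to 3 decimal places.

H = −Σ pᵢ log₂ pᵢ.
−0.23·log₂(0.23) = 0.4877
−0.17·log₂(0.17) = 0.4346
−0.18·log₂(0.18) = 0.4453
−0.17·log₂(0.17) = 0.4346
−0.16·log₂(0.16) = 0.4230
−0.09·log₂(0.09) = 0.3127
Sum ≈ 2.5378 → 2.538 bits.

2.538 bits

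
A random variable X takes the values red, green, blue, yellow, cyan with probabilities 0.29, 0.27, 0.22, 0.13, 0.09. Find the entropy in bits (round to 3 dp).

2.204 bits

H = −Σ pᵢ log₂ pᵢ.
−0.29·log₂(0.29) = 0.5179
−0.27·log₂(0.27) = 0.5100
−0.22·log₂(0.22) = 0.4806
−0.13·log₂(0.13) = 0.3826
−0.09·log₂(0.09) = 0.3127
Sum ≈ 2.2038 → 2.204 bits.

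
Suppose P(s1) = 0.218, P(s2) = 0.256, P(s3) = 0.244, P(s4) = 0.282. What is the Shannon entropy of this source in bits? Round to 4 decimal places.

H = −Σ pᵢ log₂ pᵢ.
−0.218·log₂(0.218) = 0.4791
−0.256·log₂(0.256) = 0.5032
−0.244·log₂(0.244) = 0.4966
−0.282·log₂(0.282) = 0.5150
Sum ≈ 1.9939 → 1.9939 bits.

1.9939 bits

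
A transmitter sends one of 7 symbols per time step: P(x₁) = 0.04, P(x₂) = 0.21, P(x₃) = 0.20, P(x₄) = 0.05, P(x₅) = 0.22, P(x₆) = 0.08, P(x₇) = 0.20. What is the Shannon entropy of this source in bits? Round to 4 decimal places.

2.5755 bits

H = −Σ pᵢ log₂ pᵢ.
−0.04·log₂(0.04) = 0.1858
−0.21·log₂(0.21) = 0.4728
−0.20·log₂(0.20) = 0.4644
−0.05·log₂(0.05) = 0.2161
−0.22·log₂(0.22) = 0.4806
−0.08·log₂(0.08) = 0.2915
−0.20·log₂(0.20) = 0.4644
Sum ≈ 2.5755 → 2.5755 bits.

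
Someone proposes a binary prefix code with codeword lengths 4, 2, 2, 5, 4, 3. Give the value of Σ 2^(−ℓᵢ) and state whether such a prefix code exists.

0.78125; yes

With common denominator 2^5 = 32: Σ 2^(−ℓᵢ) = 2/32 + 8/32 + 8/32 + 1/32 + 2/32 + 4/32 = 25/32 = 0.78125.
Kraft's inequality requires Σ ≤ 1; here Σ = 0.78125 ≤ 1, so such a prefix code exists.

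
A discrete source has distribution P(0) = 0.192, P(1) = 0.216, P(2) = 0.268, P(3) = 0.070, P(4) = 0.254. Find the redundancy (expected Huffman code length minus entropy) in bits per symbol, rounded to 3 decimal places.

Entropy H = −Σ p log₂ p ≈ 2.2145 bits.
Huffman merges: 7/100+24/125→131/500; 27/125+127/500→47/100; 131/500+67/250→53/100; 47/100+53/100→1. L = 1131/500 ≈ 2.2620.
L − H = 2.2620 − 2.2145 = 0.047 bits.

0.047 bits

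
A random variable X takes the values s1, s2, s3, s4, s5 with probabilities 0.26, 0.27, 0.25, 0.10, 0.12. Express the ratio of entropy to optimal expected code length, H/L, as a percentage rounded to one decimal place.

Entropy H = −Σ p log₂ p ≈ 2.2146 bits.
Huffman merges: 1/10+3/25→11/50; 11/50+1/4→47/100; 13/50+27/100→53/100; 47/100+53/100→1. L = 111/50 ≈ 2.2200.
Efficiency = H/L = 2.2146/2.2200 = 99.8%.

99.8%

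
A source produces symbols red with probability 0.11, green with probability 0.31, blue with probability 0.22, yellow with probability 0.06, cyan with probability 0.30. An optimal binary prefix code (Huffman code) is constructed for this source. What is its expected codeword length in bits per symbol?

2.17 bits/symbol

Repeatedly combine the two least-probable nodes; the expected code length is the sum of the merged weights.
merge 3/50 + 11/100 → 17/100
merge 17/100 + 11/50 → 39/100
merge 3/10 + 31/100 → 61/100
merge 39/100 + 61/100 → 1
L = 17/100 + 39/100 + 61/100 + 1 = 217/100 = 2.17 bits/symbol.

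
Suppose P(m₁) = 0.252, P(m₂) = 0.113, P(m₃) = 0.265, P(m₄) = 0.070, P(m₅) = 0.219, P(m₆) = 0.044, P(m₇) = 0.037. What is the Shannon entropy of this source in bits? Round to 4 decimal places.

H = −Σ pᵢ log₂ pᵢ.
−0.252·log₂(0.252) = 0.5011
−0.113·log₂(0.113) = 0.3555
−0.265·log₂(0.265) = 0.5077
−0.070·log₂(0.070) = 0.2686
−0.219·log₂(0.219) = 0.4798
−0.044·log₂(0.044) = 0.1983
−0.037·log₂(0.037) = 0.1760
Sum ≈ 2.4869 → 2.4869 bits.

2.4869 bits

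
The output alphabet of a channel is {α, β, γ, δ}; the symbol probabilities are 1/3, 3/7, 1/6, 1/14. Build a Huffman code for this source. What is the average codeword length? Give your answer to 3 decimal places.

1.810 bits/symbol

Repeatedly combine the two least-probable nodes; the expected code length is the sum of the merged weights.
merge 1/14 + 1/6 → 5/21
merge 5/21 + 1/3 → 4/7
merge 3/7 + 4/7 → 1
L = 5/21 + 4/7 + 1 = 38/21 ≈ 1.810 bits/symbol.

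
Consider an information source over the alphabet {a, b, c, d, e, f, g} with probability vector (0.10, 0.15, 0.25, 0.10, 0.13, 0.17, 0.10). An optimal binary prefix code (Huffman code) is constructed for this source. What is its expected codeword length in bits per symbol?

Repeatedly combine the two least-probable nodes; the expected code length is the sum of the merged weights.
merge 1/10 + 1/10 → 1/5
merge 1/10 + 13/100 → 23/100
merge 3/20 + 17/100 → 8/25
merge 1/5 + 23/100 → 43/100
merge 1/4 + 8/25 → 57/100
merge 43/100 + 57/100 → 1
L = 1/5 + 23/100 + 8/25 + 43/100 + 57/100 + 1 = 11/4 = 2.75 bits/symbol.

2.75 bits/symbol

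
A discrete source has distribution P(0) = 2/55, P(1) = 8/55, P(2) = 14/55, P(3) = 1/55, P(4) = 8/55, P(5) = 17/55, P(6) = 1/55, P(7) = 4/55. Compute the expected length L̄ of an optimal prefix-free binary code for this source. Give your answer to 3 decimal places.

Repeatedly combine the two least-probable nodes; the expected code length is the sum of the merged weights.
merge 1/55 + 1/55 → 2/55
merge 2/55 + 2/55 → 4/55
merge 4/55 + 4/55 → 8/55
merge 8/55 + 8/55 → 16/55
merge 8/55 + 14/55 → 2/5
merge 16/55 + 17/55 → 3/5
merge 2/5 + 3/5 → 1
L = 2/55 + 4/55 + 8/55 + 16/55 + 2/5 + 3/5 + 1 = 28/11 ≈ 2.545 bits/symbol.

2.545 bits/symbol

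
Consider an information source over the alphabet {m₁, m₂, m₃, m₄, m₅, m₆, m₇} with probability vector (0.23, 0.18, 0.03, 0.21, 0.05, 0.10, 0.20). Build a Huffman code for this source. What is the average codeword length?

Repeatedly combine the two least-probable nodes; the expected code length is the sum of the merged weights.
merge 3/100 + 1/20 → 2/25
merge 2/25 + 1/10 → 9/50
merge 9/50 + 9/50 → 9/25
merge 1/5 + 21/100 → 41/100
merge 23/100 + 9/25 → 59/100
merge 41/100 + 59/100 → 1
L = 2/25 + 9/50 + 9/25 + 41/100 + 59/100 + 1 = 131/50 = 2.62 bits/symbol.

2.62 bits/symbol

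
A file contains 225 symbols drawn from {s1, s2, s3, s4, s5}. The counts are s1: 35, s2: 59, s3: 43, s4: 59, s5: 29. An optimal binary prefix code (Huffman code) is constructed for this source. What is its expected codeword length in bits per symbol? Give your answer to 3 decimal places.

Probabilities are the counts divided by 225.
Repeatedly combine the two least-probable nodes; the expected code length is the sum of the merged weights.
merge 29/225 + 7/45 → 64/225
merge 43/225 + 59/225 → 34/75
merge 59/225 + 64/225 → 41/75
merge 34/75 + 41/75 → 1
L = 64/225 + 34/75 + 41/75 + 1 = 514/225 ≈ 2.284 bits/symbol.

2.284 bits/symbol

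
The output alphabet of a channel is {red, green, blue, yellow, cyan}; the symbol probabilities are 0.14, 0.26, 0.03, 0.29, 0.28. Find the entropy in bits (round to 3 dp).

H = −Σ pᵢ log₂ pᵢ.
−0.14·log₂(0.14) = 0.3971
−0.26·log₂(0.26) = 0.5053
−0.03·log₂(0.03) = 0.1518
−0.29·log₂(0.29) = 0.5179
−0.28·log₂(0.28) = 0.5142
Sum ≈ 2.0863 → 2.086 bits.

2.086 bits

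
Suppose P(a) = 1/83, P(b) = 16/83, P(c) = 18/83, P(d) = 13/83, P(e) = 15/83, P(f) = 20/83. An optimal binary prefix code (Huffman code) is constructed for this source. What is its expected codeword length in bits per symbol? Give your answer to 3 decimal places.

2.518 bits/symbol

Repeatedly combine the two least-probable nodes; the expected code length is the sum of the merged weights.
merge 1/83 + 13/83 → 14/83
merge 14/83 + 15/83 → 29/83
merge 16/83 + 18/83 → 34/83
merge 20/83 + 29/83 → 49/83
merge 34/83 + 49/83 → 1
L = 14/83 + 29/83 + 34/83 + 49/83 + 1 = 209/83 ≈ 2.518 bits/symbol.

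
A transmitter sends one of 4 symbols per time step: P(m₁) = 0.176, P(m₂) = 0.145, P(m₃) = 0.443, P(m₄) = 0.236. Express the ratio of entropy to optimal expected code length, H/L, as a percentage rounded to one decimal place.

Entropy H = −Σ p log₂ p ≈ 1.8570 bits.
Huffman merges: 29/200+22/125→321/1000; 59/250+321/1000→557/1000; 443/1000+557/1000→1. L = 939/500 ≈ 1.8780.
Efficiency = H/L = 1.8570/1.8780 = 98.9%.

98.9%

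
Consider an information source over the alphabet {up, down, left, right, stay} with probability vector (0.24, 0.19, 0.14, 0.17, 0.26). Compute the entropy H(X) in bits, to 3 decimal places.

H = −Σ pᵢ log₂ pᵢ.
−0.24·log₂(0.24) = 0.4941
−0.19·log₂(0.19) = 0.4552
−0.14·log₂(0.14) = 0.3971
−0.17·log₂(0.17) = 0.4346
−0.26·log₂(0.26) = 0.5053
Sum ≈ 2.2863 → 2.286 bits.

2.286 bits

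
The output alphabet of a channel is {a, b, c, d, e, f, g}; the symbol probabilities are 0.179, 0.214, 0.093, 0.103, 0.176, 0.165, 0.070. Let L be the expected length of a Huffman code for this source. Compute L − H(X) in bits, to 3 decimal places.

Entropy H = −Σ p log₂ p ≈ 2.7153 bits.
Huffman merges: 7/100+93/1000→163/1000; 103/1000+163/1000→133/500; 33/200+22/125→341/1000; 179/1000+107/500→393/1000; 133/500+341/1000→607/1000; 393/1000+607/1000→1. L = 277/100 ≈ 2.7700.
L − H = 2.7700 − 2.7153 = 0.055 bits.

0.055 bits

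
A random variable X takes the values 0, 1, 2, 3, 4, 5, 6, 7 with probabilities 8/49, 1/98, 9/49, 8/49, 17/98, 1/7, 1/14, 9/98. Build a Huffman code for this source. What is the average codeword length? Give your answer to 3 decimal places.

Repeatedly combine the two least-probable nodes; the expected code length is the sum of the merged weights.
merge 1/98 + 1/14 → 4/49
merge 4/49 + 9/98 → 17/98
merge 1/7 + 8/49 → 15/49
merge 8/49 + 17/98 → 33/98
merge 17/98 + 9/49 → 5/14
merge 15/49 + 33/98 → 9/14
merge 5/14 + 9/14 → 1
L = 4/49 + 17/98 + 15/49 + 33/98 + 5/14 + 9/14 + 1 = 142/49 ≈ 2.898 bits/symbol.

2.898 bits/symbol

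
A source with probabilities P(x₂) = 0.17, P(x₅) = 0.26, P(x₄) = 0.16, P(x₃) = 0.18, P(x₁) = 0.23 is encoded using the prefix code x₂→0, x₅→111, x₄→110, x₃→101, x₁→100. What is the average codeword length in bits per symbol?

2.66 bits/symbol

L̄ = Σ pᵢ·ℓᵢ = 0.17·1 + 0.26·3 + 0.16·3 + 0.18·3 + 0.23·3 = 2.66 bits/symbol.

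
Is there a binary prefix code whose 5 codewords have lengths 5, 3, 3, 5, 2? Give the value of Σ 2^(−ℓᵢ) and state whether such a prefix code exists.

With common denominator 2^5 = 32: Σ 2^(−ℓᵢ) = 1/32 + 4/32 + 4/32 + 1/32 + 8/32 = 18/32 = 0.5625.
Kraft's inequality requires Σ ≤ 1; here Σ = 0.5625 ≤ 1, so such a prefix code exists.

0.5625; yes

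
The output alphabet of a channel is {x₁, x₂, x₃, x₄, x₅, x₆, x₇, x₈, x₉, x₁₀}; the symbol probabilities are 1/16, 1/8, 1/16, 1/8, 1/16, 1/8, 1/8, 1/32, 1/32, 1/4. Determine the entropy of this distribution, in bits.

Each probability is a power of 1/2, so log₂(1/p) is an integer.
H = Σ p·log₂(1/p) = 1/16·4 + 1/8·3 + 1/16·4 + 1/8·3 + 1/16·4 + 1/8·3 + 1/8·3 + 1/32·5 + 1/32·5 + 1/4·2 = 3.0625 bits.

3.0625 bits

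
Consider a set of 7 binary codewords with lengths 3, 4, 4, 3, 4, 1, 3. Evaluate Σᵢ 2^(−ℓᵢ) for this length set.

1.0625

With common denominator 2^4 = 16: Σ 2^(−ℓᵢ) = 2/16 + 1/16 + 1/16 + 2/16 + 1/16 + 8/16 + 2/16 = 17/16 = 1.0625.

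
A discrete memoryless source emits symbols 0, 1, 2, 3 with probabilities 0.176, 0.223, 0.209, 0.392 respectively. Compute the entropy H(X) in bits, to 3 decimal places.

1.926 bits

H = −Σ pᵢ log₂ pᵢ.
−0.176·log₂(0.176) = 0.4411
−0.223·log₂(0.223) = 0.4828
−0.209·log₂(0.209) = 0.4720
−0.392·log₂(0.392) = 0.5296
Sum ≈ 1.9255 → 1.926 bits.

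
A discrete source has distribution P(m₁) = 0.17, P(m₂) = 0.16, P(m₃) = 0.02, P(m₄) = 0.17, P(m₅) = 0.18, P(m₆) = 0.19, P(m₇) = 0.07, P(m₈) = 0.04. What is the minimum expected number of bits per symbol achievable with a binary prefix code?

Repeatedly combine the two least-probable nodes; the expected code length is the sum of the merged weights.
merge 1/50 + 1/25 → 3/50
merge 3/50 + 7/100 → 13/100
merge 13/100 + 4/25 → 29/100
merge 17/100 + 17/100 → 17/50
merge 9/50 + 19/100 → 37/100
merge 29/100 + 17/50 → 63/100
merge 37/100 + 63/100 → 1
L = 3/50 + 13/100 + 29/100 + 17/50 + 37/100 + 63/100 + 1 = 141/50 = 2.82 bits/symbol.

2.82 bits/symbol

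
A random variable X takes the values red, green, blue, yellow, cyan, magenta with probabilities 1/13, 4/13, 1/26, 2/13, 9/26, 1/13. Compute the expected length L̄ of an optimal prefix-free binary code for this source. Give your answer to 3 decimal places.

Repeatedly combine the two least-probable nodes; the expected code length is the sum of the merged weights.
merge 1/26 + 1/13 → 3/26
merge 1/13 + 3/26 → 5/26
merge 2/13 + 5/26 → 9/26
merge 4/13 + 9/26 → 17/26
merge 9/26 + 17/26 → 1
L = 3/26 + 5/26 + 9/26 + 17/26 + 1 = 30/13 ≈ 2.308 bits/symbol.

2.308 bits/symbol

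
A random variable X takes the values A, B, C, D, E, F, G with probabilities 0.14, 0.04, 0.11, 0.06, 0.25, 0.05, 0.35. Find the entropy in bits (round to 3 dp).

2.423 bits

H = −Σ pᵢ log₂ pᵢ.
−0.14·log₂(0.14) = 0.3971
−0.04·log₂(0.04) = 0.1858
−0.11·log₂(0.11) = 0.3503
−0.06·log₂(0.06) = 0.2435
−0.25·log₂(0.25) = 0.5000
−0.05·log₂(0.05) = 0.2161
−0.35·log₂(0.35) = 0.5301
Sum ≈ 2.4229 → 2.423 bits.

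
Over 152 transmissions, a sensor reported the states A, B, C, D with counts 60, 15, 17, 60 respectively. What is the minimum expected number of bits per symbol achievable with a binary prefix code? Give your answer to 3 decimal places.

Probabilities are the counts divided by 152.
Repeatedly combine the two least-probable nodes; the expected code length is the sum of the merged weights.
merge 15/152 + 17/152 → 4/19
merge 4/19 + 15/38 → 23/38
merge 15/38 + 23/38 → 1
L = 4/19 + 23/38 + 1 = 69/38 ≈ 1.816 bits/symbol.

1.816 bits/symbol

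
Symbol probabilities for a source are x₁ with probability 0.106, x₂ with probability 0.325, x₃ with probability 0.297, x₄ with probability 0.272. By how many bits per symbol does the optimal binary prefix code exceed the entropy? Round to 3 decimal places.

0.099 bits

Entropy H = −Σ p log₂ p ≈ 1.9013 bits.
Huffman merges: 53/500+34/125→189/500; 297/1000+13/40→311/500; 189/500+311/500→1. L = 2 ≈ 2.0000.
L − H = 2.0000 − 1.9013 = 0.099 bits.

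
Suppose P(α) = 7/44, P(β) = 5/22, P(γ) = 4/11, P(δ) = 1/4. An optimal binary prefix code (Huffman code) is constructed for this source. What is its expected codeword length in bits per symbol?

Repeatedly combine the two least-probable nodes; the expected code length is the sum of the merged weights.
merge 7/44 + 5/22 → 17/44
merge 1/4 + 4/11 → 27/44
merge 17/44 + 27/44 → 1
L = 17/44 + 27/44 + 1 = 2 bits/symbol.

2 bits/symbol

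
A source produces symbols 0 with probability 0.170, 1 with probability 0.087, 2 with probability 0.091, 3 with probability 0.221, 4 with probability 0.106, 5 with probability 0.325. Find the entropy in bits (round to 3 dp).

H = −Σ pᵢ log₂ pᵢ.
−0.170·log₂(0.170) = 0.4346
−0.087·log₂(0.087) = 0.3065
−0.091·log₂(0.091) = 0.3147
−0.221·log₂(0.221) = 0.4813
−0.106·log₂(0.106) = 0.3432
−0.325·log₂(0.325) = 0.5270
Sum ≈ 2.4073 → 2.407 bits.

2.407 bits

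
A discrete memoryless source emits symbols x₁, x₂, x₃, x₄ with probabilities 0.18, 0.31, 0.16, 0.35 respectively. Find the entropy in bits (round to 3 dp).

H = −Σ pᵢ log₂ pᵢ.
−0.18·log₂(0.18) = 0.4453
−0.31·log₂(0.31) = 0.5238
−0.16·log₂(0.16) = 0.4230
−0.35·log₂(0.35) = 0.5301
Sum ≈ 1.9222 → 1.922 bits.

1.922 bits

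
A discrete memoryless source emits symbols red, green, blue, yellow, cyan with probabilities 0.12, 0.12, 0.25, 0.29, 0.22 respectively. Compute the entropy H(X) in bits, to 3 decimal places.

2.233 bits

H = −Σ pᵢ log₂ pᵢ.
−0.12·log₂(0.12) = 0.3671
−0.12·log₂(0.12) = 0.3671
−0.25·log₂(0.25) = 0.5000
−0.29·log₂(0.29) = 0.5179
−0.22·log₂(0.22) = 0.4806
Sum ≈ 2.2326 → 2.233 bits.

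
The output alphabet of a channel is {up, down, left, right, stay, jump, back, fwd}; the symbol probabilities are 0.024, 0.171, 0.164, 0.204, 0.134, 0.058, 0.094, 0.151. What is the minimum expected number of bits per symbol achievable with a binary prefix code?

Repeatedly combine the two least-probable nodes; the expected code length is the sum of the merged weights.
merge 3/125 + 29/500 → 41/500
merge 41/500 + 47/500 → 22/125
merge 67/500 + 151/1000 → 57/200
merge 41/250 + 171/1000 → 67/200
merge 22/125 + 51/250 → 19/50
merge 57/200 + 67/200 → 31/50
merge 19/50 + 31/50 → 1
L = 41/500 + 22/125 + 57/200 + 67/200 + 19/50 + 31/50 + 1 = 1439/500 = 2.878 bits/symbol.

2.878 bits/symbol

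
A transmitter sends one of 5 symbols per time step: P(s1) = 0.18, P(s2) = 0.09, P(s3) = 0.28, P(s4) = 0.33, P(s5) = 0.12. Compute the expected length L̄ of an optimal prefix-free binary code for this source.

2.21 bits/symbol

Repeatedly combine the two least-probable nodes; the expected code length is the sum of the merged weights.
merge 9/100 + 3/25 → 21/100
merge 9/50 + 21/100 → 39/100
merge 7/25 + 33/100 → 61/100
merge 39/100 + 61/100 → 1
L = 21/100 + 39/100 + 61/100 + 1 = 221/100 = 2.21 bits/symbol.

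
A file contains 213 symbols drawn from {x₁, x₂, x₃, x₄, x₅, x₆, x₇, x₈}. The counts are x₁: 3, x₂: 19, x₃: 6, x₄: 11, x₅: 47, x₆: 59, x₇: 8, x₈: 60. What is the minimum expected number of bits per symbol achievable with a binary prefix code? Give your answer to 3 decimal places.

Probabilities are the counts divided by 213.
Repeatedly combine the two least-probable nodes; the expected code length is the sum of the merged weights.
merge 1/71 + 2/71 → 3/71
merge 8/213 + 3/71 → 17/213
merge 11/213 + 17/213 → 28/213
merge 19/213 + 28/213 → 47/213
merge 47/213 + 47/213 → 94/213
merge 59/213 + 20/71 → 119/213
merge 94/213 + 119/213 → 1
L = 3/71 + 17/213 + 28/213 + 47/213 + 94/213 + 119/213 + 1 = 527/213 ≈ 2.474 bits/symbol.

2.474 bits/symbol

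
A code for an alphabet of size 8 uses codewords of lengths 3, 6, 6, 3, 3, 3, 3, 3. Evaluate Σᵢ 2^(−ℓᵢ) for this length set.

With common denominator 2^6 = 64: Σ 2^(−ℓᵢ) = 8/64 + 1/64 + 1/64 + 8/64 + 8/64 + 8/64 + 8/64 + 8/64 = 50/64 = 0.78125.

0.78125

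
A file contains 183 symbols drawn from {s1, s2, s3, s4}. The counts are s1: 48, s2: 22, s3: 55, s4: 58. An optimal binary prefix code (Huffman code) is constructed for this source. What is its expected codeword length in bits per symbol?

2 bits/symbol

Probabilities are the counts divided by 183.
Repeatedly combine the two least-probable nodes; the expected code length is the sum of the merged weights.
merge 22/183 + 16/61 → 70/183
merge 55/183 + 58/183 → 113/183
merge 70/183 + 113/183 → 1
L = 70/183 + 113/183 + 1 = 2 bits/symbol.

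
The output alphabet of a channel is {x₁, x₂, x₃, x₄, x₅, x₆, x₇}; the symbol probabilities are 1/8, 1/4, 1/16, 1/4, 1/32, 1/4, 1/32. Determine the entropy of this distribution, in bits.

2.4375 bits

Each probability is a power of 1/2, so log₂(1/p) is an integer.
H = Σ p·log₂(1/p) = 1/8·3 + 1/4·2 + 1/16·4 + 1/4·2 + 1/32·5 + 1/4·2 + 1/32·5 = 2.4375 bits.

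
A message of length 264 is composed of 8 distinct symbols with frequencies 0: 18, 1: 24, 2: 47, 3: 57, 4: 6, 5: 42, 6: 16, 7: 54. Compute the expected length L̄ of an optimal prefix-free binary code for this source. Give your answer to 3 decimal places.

2.814 bits/symbol

Probabilities are the counts divided by 264.
Repeatedly combine the two least-probable nodes; the expected code length is the sum of the merged weights.
merge 1/44 + 2/33 → 1/12
merge 3/44 + 1/12 → 5/33
merge 1/11 + 5/33 → 8/33
merge 7/44 + 47/264 → 89/264
merge 9/44 + 19/88 → 37/88
merge 8/33 + 89/264 → 51/88
merge 37/88 + 51/88 → 1
L = 1/12 + 5/33 + 8/33 + 89/264 + 37/88 + 51/88 + 1 = 743/264 ≈ 2.814 bits/symbol.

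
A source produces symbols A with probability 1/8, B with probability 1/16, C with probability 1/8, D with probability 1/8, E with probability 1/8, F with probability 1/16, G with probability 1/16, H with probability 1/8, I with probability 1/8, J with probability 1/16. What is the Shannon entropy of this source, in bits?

3.25 bits

Each probability is a power of 1/2, so log₂(1/p) is an integer.
H = Σ p·log₂(1/p) = 1/8·3 + 1/16·4 + 1/8·3 + 1/8·3 + 1/8·3 + 1/16·4 + 1/16·4 + 1/8·3 + 1/8·3 + 1/16·4 = 3.25 bits.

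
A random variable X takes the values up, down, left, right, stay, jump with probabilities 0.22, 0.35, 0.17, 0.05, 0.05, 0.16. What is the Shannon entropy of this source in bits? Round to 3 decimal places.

H = −Σ pᵢ log₂ pᵢ.
−0.22·log₂(0.22) = 0.4806
−0.35·log₂(0.35) = 0.5301
−0.17·log₂(0.17) = 0.4346
−0.05·log₂(0.05) = 0.2161
−0.05·log₂(0.05) = 0.2161
−0.16·log₂(0.16) = 0.4230
Sum ≈ 2.3005 → 2.300 bits.

2.300 bits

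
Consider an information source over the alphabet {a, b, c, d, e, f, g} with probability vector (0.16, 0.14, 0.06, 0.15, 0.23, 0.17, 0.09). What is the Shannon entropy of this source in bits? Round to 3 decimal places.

H = −Σ pᵢ log₂ pᵢ.
−0.16·log₂(0.16) = 0.4230
−0.14·log₂(0.14) = 0.3971
−0.06·log₂(0.06) = 0.2435
−0.15·log₂(0.15) = 0.4105
−0.23·log₂(0.23) = 0.4877
−0.17·log₂(0.17) = 0.4346
−0.09·log₂(0.09) = 0.3127
Sum ≈ 2.7091 → 2.709 bits.

2.709 bits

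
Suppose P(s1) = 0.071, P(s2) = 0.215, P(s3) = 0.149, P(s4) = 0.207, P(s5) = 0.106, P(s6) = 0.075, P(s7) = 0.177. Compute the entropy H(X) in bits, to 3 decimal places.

H = −Σ pᵢ log₂ pᵢ.
−0.071·log₂(0.071) = 0.2709
−0.215·log₂(0.215) = 0.4768
−0.149·log₂(0.149) = 0.4092
−0.207·log₂(0.207) = 0.4704
−0.106·log₂(0.106) = 0.3432
−0.075·log₂(0.075) = 0.2803
−0.177·log₂(0.177) = 0.4422
Sum ≈ 2.6930 → 2.693 bits.

2.693 bits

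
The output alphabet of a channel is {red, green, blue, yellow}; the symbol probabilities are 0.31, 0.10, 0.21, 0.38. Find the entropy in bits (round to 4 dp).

H = −Σ pᵢ log₂ pᵢ.
−0.31·log₂(0.31) = 0.5238
−0.10·log₂(0.10) = 0.3322
−0.21·log₂(0.21) = 0.4728
−0.38·log₂(0.38) = 0.5305
Sum ≈ 1.8593 → 1.8593 bits.

1.8593 bits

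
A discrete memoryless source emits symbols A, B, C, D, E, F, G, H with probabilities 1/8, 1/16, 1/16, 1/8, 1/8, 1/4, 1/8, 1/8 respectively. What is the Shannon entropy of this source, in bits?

2.875 bits

Each probability is a power of 1/2, so log₂(1/p) is an integer.
H = Σ p·log₂(1/p) = 1/8·3 + 1/16·4 + 1/16·4 + 1/8·3 + 1/8·3 + 1/4·2 + 1/8·3 + 1/8·3 = 2.875 bits.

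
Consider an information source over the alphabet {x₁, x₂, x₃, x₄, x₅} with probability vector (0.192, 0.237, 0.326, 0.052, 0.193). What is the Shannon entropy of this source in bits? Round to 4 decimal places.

2.1564 bits

H = −Σ pᵢ log₂ pᵢ.
−0.192·log₂(0.192) = 0.4571
−0.237·log₂(0.237) = 0.4923
−0.326·log₂(0.326) = 0.5272
−0.052·log₂(0.052) = 0.2218
−0.193·log₂(0.193) = 0.4581
Sum ≈ 2.1564 → 2.1564 bits.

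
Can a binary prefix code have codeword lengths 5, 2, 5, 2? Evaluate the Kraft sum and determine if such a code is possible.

With common denominator 2^5 = 32: Σ 2^(−ℓᵢ) = 1/32 + 8/32 + 1/32 + 8/32 = 18/32 = 0.5625.
Kraft's inequality requires Σ ≤ 1; here Σ = 0.5625 ≤ 1, so such a prefix code exists.

0.5625; yes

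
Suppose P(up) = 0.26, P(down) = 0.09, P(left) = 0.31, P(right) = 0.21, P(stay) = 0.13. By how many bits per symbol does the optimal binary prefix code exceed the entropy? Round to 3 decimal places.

0.023 bits

Entropy H = −Σ p log₂ p ≈ 2.1972 bits.
Huffman merges: 9/100+13/100→11/50; 21/100+11/50→43/100; 13/50+31/100→57/100; 43/100+57/100→1. L = 111/50 ≈ 2.2200.
L − H = 2.2200 − 2.1972 = 0.023 bits.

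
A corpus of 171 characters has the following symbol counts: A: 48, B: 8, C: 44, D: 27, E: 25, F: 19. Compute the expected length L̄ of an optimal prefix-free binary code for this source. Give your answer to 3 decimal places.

2.462 bits/symbol

Probabilities are the counts divided by 171.
Repeatedly combine the two least-probable nodes; the expected code length is the sum of the merged weights.
merge 8/171 + 1/9 → 3/19
merge 25/171 + 3/19 → 52/171
merge 3/19 + 44/171 → 71/171
merge 16/57 + 52/171 → 100/171
merge 71/171 + 100/171 → 1
L = 3/19 + 52/171 + 71/171 + 100/171 + 1 = 421/171 ≈ 2.462 bits/symbol.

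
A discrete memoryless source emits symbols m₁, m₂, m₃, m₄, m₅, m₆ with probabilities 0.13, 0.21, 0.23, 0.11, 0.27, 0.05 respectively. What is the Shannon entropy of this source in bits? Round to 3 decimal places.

H = −Σ pᵢ log₂ pᵢ.
−0.13·log₂(0.13) = 0.3826
−0.21·log₂(0.21) = 0.4728
−0.23·log₂(0.23) = 0.4877
−0.11·log₂(0.11) = 0.3503
−0.27·log₂(0.27) = 0.5100
−0.05·log₂(0.05) = 0.2161
Sum ≈ 2.4195 → 2.420 bits.

2.420 bits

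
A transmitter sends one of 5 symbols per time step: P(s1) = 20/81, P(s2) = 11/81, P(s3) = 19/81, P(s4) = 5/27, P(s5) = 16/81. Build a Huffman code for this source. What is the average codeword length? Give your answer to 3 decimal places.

2.321 bits/symbol

Repeatedly combine the two least-probable nodes; the expected code length is the sum of the merged weights.
merge 11/81 + 5/27 → 26/81
merge 16/81 + 19/81 → 35/81
merge 20/81 + 26/81 → 46/81
merge 35/81 + 46/81 → 1
L = 26/81 + 35/81 + 46/81 + 1 = 188/81 ≈ 2.321 bits/symbol.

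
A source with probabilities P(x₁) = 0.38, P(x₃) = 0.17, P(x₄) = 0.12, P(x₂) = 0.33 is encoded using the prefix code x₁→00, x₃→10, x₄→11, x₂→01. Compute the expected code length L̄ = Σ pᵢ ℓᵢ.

L̄ = Σ pᵢ·ℓᵢ = 0.38·2 + 0.17·2 + 0.12·2 + 0.33·2 = 2 bits/symbol.

2 bits/symbol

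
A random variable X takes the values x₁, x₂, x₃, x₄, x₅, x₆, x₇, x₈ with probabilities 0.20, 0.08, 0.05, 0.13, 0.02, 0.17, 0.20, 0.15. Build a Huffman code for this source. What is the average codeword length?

2.82 bits/symbol

Repeatedly combine the two least-probable nodes; the expected code length is the sum of the merged weights.
merge 1/50 + 1/20 → 7/100
merge 7/100 + 2/25 → 3/20
merge 13/100 + 3/20 → 7/25
merge 3/20 + 17/100 → 8/25
merge 1/5 + 1/5 → 2/5
merge 7/25 + 8/25 → 3/5
merge 2/5 + 3/5 → 1
L = 7/100 + 3/20 + 7/25 + 8/25 + 2/5 + 3/5 + 1 = 141/50 = 2.82 bits/symbol.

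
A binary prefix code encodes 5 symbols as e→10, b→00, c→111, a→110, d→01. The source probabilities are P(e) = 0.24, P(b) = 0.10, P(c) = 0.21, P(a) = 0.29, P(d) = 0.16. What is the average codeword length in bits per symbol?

L̄ = Σ pᵢ·ℓᵢ = 0.24·2 + 0.10·2 + 0.21·3 + 0.29·3 + 0.16·2 = 2.5 bits/symbol.

2.5 bits/symbol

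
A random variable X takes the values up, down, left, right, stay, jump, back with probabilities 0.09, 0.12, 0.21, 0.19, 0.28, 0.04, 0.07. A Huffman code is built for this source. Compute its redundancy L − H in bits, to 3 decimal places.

Entropy H = −Σ p log₂ p ≈ 2.5763 bits.
Huffman merges: 1/25+7/100→11/100; 9/100+11/100→1/5; 3/25+19/100→31/100; 1/5+21/100→41/100; 7/25+31/100→59/100; 41/100+59/100→1. L = 131/50 ≈ 2.6200.
L − H = 2.6200 − 2.5763 = 0.044 bits.

0.044 bits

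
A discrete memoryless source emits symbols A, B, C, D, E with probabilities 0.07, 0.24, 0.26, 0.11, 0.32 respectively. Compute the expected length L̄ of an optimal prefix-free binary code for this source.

Repeatedly combine the two least-probable nodes; the expected code length is the sum of the merged weights.
merge 7/100 + 11/100 → 9/50
merge 9/50 + 6/25 → 21/50
merge 13/50 + 8/25 → 29/50
merge 21/50 + 29/50 → 1
L = 9/50 + 21/50 + 29/50 + 1 = 109/50 = 2.18 bits/symbol.

2.18 bits/symbol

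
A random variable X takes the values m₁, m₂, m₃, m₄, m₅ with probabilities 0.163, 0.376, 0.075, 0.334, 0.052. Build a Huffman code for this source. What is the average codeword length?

Repeatedly combine the two least-probable nodes; the expected code length is the sum of the merged weights.
merge 13/250 + 3/40 → 127/1000
merge 127/1000 + 163/1000 → 29/100
merge 29/100 + 167/500 → 78/125
merge 47/125 + 78/125 → 1
L = 127/1000 + 29/100 + 78/125 + 1 = 2041/1000 = 2.041 bits/symbol.

2.041 bits/symbol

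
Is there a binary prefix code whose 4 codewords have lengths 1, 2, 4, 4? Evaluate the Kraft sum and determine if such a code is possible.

0.875; yes

With common denominator 2^4 = 16: Σ 2^(−ℓᵢ) = 8/16 + 4/16 + 1/16 + 1/16 = 14/16 = 0.875.
Kraft's inequality requires Σ ≤ 1; here Σ = 0.875 ≤ 1, so such a prefix code exists.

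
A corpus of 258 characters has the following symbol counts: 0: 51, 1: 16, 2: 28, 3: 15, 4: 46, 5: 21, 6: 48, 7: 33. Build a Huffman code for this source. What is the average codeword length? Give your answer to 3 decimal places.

Probabilities are the counts divided by 258.
Repeatedly combine the two least-probable nodes; the expected code length is the sum of the merged weights.
merge 5/86 + 8/129 → 31/258
merge 7/86 + 14/129 → 49/258
merge 31/258 + 11/86 → 32/129
merge 23/129 + 8/43 → 47/129
merge 49/258 + 17/86 → 50/129
merge 32/129 + 47/129 → 79/129
merge 50/129 + 79/129 → 1
L = 31/258 + 49/258 + 32/129 + 47/129 + 50/129 + 79/129 + 1 = 377/129 ≈ 2.922 bits/symbol.

2.922 bits/symbol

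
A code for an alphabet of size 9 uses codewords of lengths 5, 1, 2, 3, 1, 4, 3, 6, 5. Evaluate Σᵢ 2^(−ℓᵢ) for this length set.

With common denominator 2^6 = 64: Σ 2^(−ℓᵢ) = 2/64 + 32/64 + 16/64 + 8/64 + 32/64 + 4/64 + 8/64 + 1/64 + 2/64 = 105/64 = 1.640625.

1.640625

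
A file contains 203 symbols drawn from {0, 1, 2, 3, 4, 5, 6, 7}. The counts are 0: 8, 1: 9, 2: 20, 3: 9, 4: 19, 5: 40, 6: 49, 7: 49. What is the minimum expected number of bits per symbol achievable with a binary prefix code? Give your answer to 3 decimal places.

2.724 bits/symbol

Probabilities are the counts divided by 203.
Repeatedly combine the two least-probable nodes; the expected code length is the sum of the merged weights.
merge 8/203 + 9/203 → 17/203
merge 9/203 + 17/203 → 26/203
merge 19/203 + 20/203 → 39/203
merge 26/203 + 39/203 → 65/203
merge 40/203 + 7/29 → 89/203
merge 7/29 + 65/203 → 114/203
merge 89/203 + 114/203 → 1
L = 17/203 + 26/203 + 39/203 + 65/203 + 89/203 + 114/203 + 1 = 79/29 ≈ 2.724 bits/symbol.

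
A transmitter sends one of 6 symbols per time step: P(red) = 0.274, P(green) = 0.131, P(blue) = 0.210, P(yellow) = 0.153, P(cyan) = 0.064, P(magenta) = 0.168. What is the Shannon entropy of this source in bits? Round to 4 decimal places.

2.4693 bits

H = −Σ pᵢ log₂ pᵢ.
−0.274·log₂(0.274) = 0.5118
−0.131·log₂(0.131) = 0.3841
−0.210·log₂(0.210) = 0.4728
−0.153·log₂(0.153) = 0.4144
−0.064·log₂(0.064) = 0.2538
−0.168·log₂(0.168) = 0.4323
Sum ≈ 2.4693 → 2.4693 bits.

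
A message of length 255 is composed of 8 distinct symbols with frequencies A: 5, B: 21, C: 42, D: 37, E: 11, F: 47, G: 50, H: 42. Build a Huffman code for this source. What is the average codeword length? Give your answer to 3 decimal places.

2.827 bits/symbol

Probabilities are the counts divided by 255.
Repeatedly combine the two least-probable nodes; the expected code length is the sum of the merged weights.
merge 1/51 + 11/255 → 16/255
merge 16/255 + 7/85 → 37/255
merge 37/255 + 37/255 → 74/255
merge 14/85 + 14/85 → 28/85
merge 47/255 + 10/51 → 97/255
merge 74/255 + 28/85 → 158/255
merge 97/255 + 158/255 → 1
L = 16/255 + 37/255 + 74/255 + 28/85 + 97/255 + 158/255 + 1 = 721/255 ≈ 2.827 bits/symbol.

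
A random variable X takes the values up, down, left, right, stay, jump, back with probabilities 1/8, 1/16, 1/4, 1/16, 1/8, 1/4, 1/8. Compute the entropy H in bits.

2.625 bits

Each probability is a power of 1/2, so log₂(1/p) is an integer.
H = Σ p·log₂(1/p) = 1/8·3 + 1/16·4 + 1/4·2 + 1/16·4 + 1/8·3 + 1/4·2 + 1/8·3 = 2.625 bits.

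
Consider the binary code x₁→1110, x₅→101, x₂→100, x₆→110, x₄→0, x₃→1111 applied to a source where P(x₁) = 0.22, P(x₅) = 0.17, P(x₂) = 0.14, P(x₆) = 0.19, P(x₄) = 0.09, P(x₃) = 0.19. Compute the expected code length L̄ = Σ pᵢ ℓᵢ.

3.23 bits/symbol

L̄ = Σ pᵢ·ℓᵢ = 0.22·4 + 0.17·3 + 0.14·3 + 0.19·3 + 0.09·1 + 0.19·4 = 3.23 bits/symbol.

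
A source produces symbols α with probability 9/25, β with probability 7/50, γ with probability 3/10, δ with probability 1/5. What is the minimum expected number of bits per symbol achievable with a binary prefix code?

1.98 bits/symbol

Repeatedly combine the two least-probable nodes; the expected code length is the sum of the merged weights.
merge 7/50 + 1/5 → 17/50
merge 3/10 + 17/50 → 16/25
merge 9/25 + 16/25 → 1
L = 17/50 + 16/25 + 1 = 99/50 = 1.98 bits/symbol.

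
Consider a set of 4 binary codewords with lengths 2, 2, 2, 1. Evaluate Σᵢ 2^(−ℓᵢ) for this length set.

1.25

With common denominator 2^2 = 4: Σ 2^(−ℓᵢ) = 1/4 + 1/4 + 1/4 + 2/4 = 5/4 = 1.25.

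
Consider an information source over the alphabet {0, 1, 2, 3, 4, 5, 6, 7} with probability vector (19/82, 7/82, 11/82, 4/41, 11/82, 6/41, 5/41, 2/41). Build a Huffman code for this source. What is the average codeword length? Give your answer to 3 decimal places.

2.902 bits/symbol

Repeatedly combine the two least-probable nodes; the expected code length is the sum of the merged weights.
merge 2/41 + 7/82 → 11/82
merge 4/41 + 5/41 → 9/41
merge 11/82 + 11/82 → 11/41
merge 11/82 + 6/41 → 23/82
merge 9/41 + 19/82 → 37/82
merge 11/41 + 23/82 → 45/82
merge 37/82 + 45/82 → 1
L = 11/82 + 9/41 + 11/41 + 23/82 + 37/82 + 45/82 + 1 = 119/41 ≈ 2.902 bits/symbol.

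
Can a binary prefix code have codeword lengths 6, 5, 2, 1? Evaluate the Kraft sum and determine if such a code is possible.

With common denominator 2^6 = 64: Σ 2^(−ℓᵢ) = 1/64 + 2/64 + 16/64 + 32/64 = 51/64 = 0.796875.
Kraft's inequality requires Σ ≤ 1; here Σ = 0.796875 ≤ 1, so such a prefix code exists.

0.796875; yes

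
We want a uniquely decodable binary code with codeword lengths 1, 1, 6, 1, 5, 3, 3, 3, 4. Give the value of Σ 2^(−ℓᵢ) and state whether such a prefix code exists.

1.984375; no

With common denominator 2^6 = 64: Σ 2^(−ℓᵢ) = 32/64 + 32/64 + 1/64 + 32/64 + 2/64 + 8/64 + 8/64 + 8/64 + 4/64 = 127/64 = 1.984375.
Kraft's inequality requires Σ ≤ 1; here Σ = 1.984375 > 1, so no such prefix code exists.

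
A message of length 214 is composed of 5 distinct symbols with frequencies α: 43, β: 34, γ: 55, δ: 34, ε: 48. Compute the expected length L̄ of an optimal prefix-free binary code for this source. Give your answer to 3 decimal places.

Probabilities are the counts divided by 214.
Repeatedly combine the two least-probable nodes; the expected code length is the sum of the merged weights.
merge 17/107 + 17/107 → 34/107
merge 43/214 + 24/107 → 91/214
merge 55/214 + 34/107 → 123/214
merge 91/214 + 123/214 → 1
L = 34/107 + 91/214 + 123/214 + 1 = 248/107 ≈ 2.318 bits/symbol.

2.318 bits/symbol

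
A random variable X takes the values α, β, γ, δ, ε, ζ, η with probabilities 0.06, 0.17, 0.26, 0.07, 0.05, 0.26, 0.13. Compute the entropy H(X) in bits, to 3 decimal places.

H = −Σ pᵢ log₂ pᵢ.
−0.06·log₂(0.06) = 0.2435
−0.17·log₂(0.17) = 0.4346
−0.26·log₂(0.26) = 0.5053
−0.07·log₂(0.07) = 0.2686
−0.05·log₂(0.05) = 0.2161
−0.26·log₂(0.26) = 0.5053
−0.13·log₂(0.13) = 0.3826
Sum ≈ 2.5560 → 2.556 bits.

2.556 bits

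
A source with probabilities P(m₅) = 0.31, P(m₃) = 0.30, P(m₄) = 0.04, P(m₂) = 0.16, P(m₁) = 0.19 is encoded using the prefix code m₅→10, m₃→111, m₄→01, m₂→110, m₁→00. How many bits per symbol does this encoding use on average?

L̄ = Σ pᵢ·ℓᵢ = 0.31·2 + 0.30·3 + 0.04·2 + 0.16·3 + 0.19·2 = 2.46 bits/symbol.

2.46 bits/symbol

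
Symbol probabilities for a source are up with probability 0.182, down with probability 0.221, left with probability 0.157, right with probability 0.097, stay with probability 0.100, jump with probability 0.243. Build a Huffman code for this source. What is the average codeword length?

2.536 bits/symbol

Repeatedly combine the two least-probable nodes; the expected code length is the sum of the merged weights.
merge 97/1000 + 1/10 → 197/1000
merge 157/1000 + 91/500 → 339/1000
merge 197/1000 + 221/1000 → 209/500
merge 243/1000 + 339/1000 → 291/500
merge 209/500 + 291/500 → 1
L = 197/1000 + 339/1000 + 209/500 + 291/500 + 1 = 317/125 = 2.536 bits/symbol.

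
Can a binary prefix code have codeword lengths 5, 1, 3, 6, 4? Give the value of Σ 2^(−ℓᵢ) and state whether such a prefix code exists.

0.734375; yes

With common denominator 2^6 = 64: Σ 2^(−ℓᵢ) = 2/64 + 32/64 + 8/64 + 1/64 + 4/64 = 47/64 = 0.734375.
Kraft's inequality requires Σ ≤ 1; here Σ = 0.734375 ≤ 1, so such a prefix code exists.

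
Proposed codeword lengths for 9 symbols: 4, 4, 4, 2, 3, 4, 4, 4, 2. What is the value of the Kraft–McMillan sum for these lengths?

1

With common denominator 2^4 = 16: Σ 2^(−ℓᵢ) = 1/16 + 1/16 + 1/16 + 4/16 + 2/16 + 1/16 + 1/16 + 1/16 + 4/16 = 16/16 = 1.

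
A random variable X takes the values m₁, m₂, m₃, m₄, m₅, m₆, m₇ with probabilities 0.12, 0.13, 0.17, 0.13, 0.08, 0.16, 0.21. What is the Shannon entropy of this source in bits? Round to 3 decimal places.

2.754 bits

H = −Σ pᵢ log₂ pᵢ.
−0.12·log₂(0.12) = 0.3671
−0.13·log₂(0.13) = 0.3826
−0.17·log₂(0.17) = 0.4346
−0.13·log₂(0.13) = 0.3826
−0.08·log₂(0.08) = 0.2915
−0.16·log₂(0.16) = 0.4230
−0.21·log₂(0.21) = 0.4728
Sum ≈ 2.7543 → 2.754 bits.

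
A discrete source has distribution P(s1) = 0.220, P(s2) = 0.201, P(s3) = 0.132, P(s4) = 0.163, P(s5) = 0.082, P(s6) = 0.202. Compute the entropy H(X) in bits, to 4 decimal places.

2.5200 bits

H = −Σ pᵢ log₂ pᵢ.
−0.220·log₂(0.220) = 0.4806
−0.201·log₂(0.201) = 0.4653
−0.132·log₂(0.132) = 0.3856
−0.163·log₂(0.163) = 0.4266
−0.082·log₂(0.082) = 0.2959
−0.202·log₂(0.202) = 0.4661
Sum ≈ 2.5200 → 2.5200 bits.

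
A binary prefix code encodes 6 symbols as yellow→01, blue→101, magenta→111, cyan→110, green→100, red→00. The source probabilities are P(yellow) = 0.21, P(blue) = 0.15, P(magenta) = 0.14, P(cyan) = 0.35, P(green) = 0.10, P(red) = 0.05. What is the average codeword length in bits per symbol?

2.74 bits/symbol

L̄ = Σ pᵢ·ℓᵢ = 0.21·2 + 0.15·3 + 0.14·3 + 0.35·3 + 0.10·3 + 0.05·2 = 2.74 bits/symbol.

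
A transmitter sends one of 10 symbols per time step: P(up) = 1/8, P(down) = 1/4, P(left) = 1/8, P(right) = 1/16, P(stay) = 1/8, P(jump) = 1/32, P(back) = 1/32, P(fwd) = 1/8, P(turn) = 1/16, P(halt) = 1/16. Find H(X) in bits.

Each probability is a power of 1/2, so log₂(1/p) is an integer.
H = Σ p·log₂(1/p) = 1/8·3 + 1/4·2 + 1/8·3 + 1/16·4 + 1/8·3 + 1/32·5 + 1/32·5 + 1/8·3 + 1/16·4 + 1/16·4 = 3.0625 bits.

3.0625 bits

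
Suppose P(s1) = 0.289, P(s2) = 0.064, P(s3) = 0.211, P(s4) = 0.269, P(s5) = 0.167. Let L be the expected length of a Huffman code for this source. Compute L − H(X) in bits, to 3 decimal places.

Entropy H = −Σ p log₂ p ≈ 2.1858 bits.
Huffman merges: 8/125+167/1000→231/1000; 211/1000+231/1000→221/500; 269/1000+289/1000→279/500; 221/500+279/500→1. L = 2231/1000 ≈ 2.2310.
L − H = 2.2310 − 2.1858 = 0.045 bits.

0.045 bits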